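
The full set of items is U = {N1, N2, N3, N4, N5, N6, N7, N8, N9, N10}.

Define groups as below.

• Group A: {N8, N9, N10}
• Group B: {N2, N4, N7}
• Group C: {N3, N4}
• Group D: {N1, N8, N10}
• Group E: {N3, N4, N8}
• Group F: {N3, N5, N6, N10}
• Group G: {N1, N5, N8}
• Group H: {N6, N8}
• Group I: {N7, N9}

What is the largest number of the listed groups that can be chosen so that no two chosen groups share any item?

C, H, I are pairwise disjoint (C={N3,N4}; H={N6,N8}; I={N7,N9}).
Every remaining group overlaps one of these, and no 4 of the listed groups are pairwise disjoint, so 3 is the maximum.

3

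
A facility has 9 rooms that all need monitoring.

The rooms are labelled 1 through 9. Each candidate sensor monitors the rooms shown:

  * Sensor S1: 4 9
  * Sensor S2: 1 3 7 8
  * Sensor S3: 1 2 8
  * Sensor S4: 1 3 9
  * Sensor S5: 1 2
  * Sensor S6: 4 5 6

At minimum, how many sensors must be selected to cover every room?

4

S2 and S4 and S5 and S6 together: S2 ∪ S4 ∪ S5 ∪ S6 = {1, 2, 3, 4, 5, 6, 7, 8, 9} — every room is covered.
No 3 of the 6 sensors cover everything (all 20 combinations miss at least one room), so 4 is optimal.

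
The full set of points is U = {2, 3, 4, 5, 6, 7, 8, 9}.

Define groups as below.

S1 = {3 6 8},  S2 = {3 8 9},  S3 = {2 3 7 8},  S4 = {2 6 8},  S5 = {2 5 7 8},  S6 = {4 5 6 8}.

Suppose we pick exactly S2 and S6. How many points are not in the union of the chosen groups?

2

Union of S2, S6 = {3, 4, 5, 6, 8, 9}.
Not covered: 2, 7 — 2 points.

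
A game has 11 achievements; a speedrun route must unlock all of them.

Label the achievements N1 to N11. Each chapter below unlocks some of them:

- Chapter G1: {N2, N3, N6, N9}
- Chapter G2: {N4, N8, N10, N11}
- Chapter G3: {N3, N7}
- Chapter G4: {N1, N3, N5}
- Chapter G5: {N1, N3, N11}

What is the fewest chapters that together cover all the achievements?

G1 and G2 and G3 and G4 together: G1 ∪ G2 ∪ G3 ∪ G4 = {N1, N2, N3, N4, N5, N6, N7, N8, N9, N10, N11} — every achievement is covered.
Only G3 contains N7, so G3 is forced; the remaining 9 achievements need at least 3 more chapters (each remaining chapter adds at most 4) — so at least 4 chapters are needed, and 4 is optimal.

4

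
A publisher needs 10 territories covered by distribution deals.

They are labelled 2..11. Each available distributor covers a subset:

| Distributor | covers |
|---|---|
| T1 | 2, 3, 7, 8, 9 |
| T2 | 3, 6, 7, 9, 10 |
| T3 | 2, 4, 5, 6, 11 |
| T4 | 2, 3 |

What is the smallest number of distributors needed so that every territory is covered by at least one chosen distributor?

Take {T1, T2, T3}. Their union is {2, 3, 4, 5, 6, 7, 8, 9, 10, 11}, which is all 10 territories.
Only T3 contains 4, so T3 is forced; the remaining 5 territories need at least 2 more distributors (each remaining distributor adds at most 4) — so at least 3 distributors are needed, and 3 is optimal.

3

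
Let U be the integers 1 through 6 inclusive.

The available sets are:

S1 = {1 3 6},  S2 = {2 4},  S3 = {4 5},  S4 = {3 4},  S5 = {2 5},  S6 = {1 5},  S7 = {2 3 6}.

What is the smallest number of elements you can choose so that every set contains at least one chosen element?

3

Take H = {3, 4, 5}. Each listed set contains at least one of these, so H is a hitting set of size 3.
No choice of 2 elements meets every set, so 3 is the minimum.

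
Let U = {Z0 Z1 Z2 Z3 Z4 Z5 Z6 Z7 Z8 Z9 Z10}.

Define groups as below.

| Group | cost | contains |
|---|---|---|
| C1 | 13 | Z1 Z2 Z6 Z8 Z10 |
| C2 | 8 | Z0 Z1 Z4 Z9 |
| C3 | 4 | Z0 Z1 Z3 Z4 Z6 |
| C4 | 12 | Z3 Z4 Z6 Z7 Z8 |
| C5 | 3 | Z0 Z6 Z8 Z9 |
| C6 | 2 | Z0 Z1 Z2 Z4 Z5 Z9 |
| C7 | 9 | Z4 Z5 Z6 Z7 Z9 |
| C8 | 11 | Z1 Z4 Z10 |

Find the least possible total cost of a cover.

25

C4, C6, C8 together cover every point (C4 ∪ C6 ∪ C8 = {Z0, Z1, Z2, Z3, Z4, Z5, Z6, Z7, Z8, Z9, Z10}); total cost 12 + 2 + 11 = 25.
The greedy pick C6, C5, C3, C7, C8 costs 29; no covering selection beats 25.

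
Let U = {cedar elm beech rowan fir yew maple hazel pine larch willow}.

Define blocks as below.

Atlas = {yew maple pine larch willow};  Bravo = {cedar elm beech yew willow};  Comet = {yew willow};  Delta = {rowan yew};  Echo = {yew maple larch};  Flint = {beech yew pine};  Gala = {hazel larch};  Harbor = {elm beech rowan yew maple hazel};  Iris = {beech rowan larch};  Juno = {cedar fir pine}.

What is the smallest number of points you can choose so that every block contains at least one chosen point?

H = {yew, pine, larch} meets every block (each contains at least one member of H), and |H| = 3.
The blocks Comet, Iris, Juno are pairwise disjoint, so any hitting set needs a separate point for each — at least 3. Hence 3 is optimal.

3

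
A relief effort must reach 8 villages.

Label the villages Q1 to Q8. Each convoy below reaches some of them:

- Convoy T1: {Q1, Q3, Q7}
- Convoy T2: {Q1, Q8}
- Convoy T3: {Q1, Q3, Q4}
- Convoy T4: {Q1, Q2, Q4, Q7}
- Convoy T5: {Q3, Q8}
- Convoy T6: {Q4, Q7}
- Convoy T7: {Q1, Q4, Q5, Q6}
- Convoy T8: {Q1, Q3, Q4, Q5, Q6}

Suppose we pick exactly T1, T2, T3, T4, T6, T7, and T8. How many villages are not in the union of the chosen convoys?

0

Union of T1, T2, T3, T4, T6, T7, T8 = {Q1, Q2, Q3, Q4, Q5, Q6, Q7, Q8} — that's every village, so 0 are uncovered.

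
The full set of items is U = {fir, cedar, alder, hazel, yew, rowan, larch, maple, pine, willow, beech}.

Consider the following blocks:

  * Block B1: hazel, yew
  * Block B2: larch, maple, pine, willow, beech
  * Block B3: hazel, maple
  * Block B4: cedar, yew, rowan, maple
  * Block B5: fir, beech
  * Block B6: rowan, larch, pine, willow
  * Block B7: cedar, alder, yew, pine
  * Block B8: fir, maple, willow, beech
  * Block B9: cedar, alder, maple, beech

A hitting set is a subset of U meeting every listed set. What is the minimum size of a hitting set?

4

Take H = {yew, larch, maple, beech}. Each listed block contains at least one of these, so H is a hitting set of size 4.
No choice of 3 items meets every block, so 4 is the minimum.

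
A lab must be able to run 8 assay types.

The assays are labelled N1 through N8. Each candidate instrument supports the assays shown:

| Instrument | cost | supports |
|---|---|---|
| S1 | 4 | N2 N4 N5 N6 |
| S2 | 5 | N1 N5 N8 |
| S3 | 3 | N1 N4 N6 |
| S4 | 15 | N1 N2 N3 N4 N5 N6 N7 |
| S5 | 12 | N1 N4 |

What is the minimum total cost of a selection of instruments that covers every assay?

20

S2, S4 together cover every assay (S2 ∪ S4 = {N1, N2, N3, N4, N5, N6, N7, N8}); total cost 5 + 15 = 20.
The greedy pick S1, S2, S4 costs 24; no covering selection beats 20.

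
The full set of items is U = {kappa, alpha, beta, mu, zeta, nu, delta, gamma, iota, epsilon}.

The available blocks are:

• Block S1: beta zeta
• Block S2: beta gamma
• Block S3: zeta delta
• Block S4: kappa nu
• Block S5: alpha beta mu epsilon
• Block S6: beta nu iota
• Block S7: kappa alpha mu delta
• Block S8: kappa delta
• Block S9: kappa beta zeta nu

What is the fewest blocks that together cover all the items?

5

S2, S5, S6, S8, and S9 cover everything between them: the union {kappa, alpha, beta, mu, zeta, nu, delta, gamma, iota, epsilon} is all of U.
No 4 of the 9 blocks cover everything (all 126 combinations miss at least one item), so 5 is optimal.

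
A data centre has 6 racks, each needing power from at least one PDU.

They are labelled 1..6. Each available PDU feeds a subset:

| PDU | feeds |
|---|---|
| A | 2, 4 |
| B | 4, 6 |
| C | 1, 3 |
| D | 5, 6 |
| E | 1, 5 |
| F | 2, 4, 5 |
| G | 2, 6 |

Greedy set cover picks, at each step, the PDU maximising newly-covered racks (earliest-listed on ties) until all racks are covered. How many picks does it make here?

Greedy: pick F (covers 3 new) → pick C (covers 2 new) → pick B (covers 1 new). Total picks: 3.

3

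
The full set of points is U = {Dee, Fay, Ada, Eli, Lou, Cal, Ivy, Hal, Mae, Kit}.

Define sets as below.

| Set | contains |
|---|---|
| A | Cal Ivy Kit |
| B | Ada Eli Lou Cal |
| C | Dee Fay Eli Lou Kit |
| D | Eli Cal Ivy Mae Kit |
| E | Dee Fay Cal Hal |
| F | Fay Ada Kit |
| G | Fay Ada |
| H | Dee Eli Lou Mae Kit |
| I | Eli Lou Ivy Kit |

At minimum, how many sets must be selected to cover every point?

3

B and D and E together: B ∪ D ∪ E = {Dee, Fay, Ada, Eli, Lou, Cal, Ivy, Hal, Mae, Kit} — every point is covered.
Only E contains Hal, so E is forced; the remaining 6 points need at least 2 more sets (each remaining set adds at most 4) — so at least 3 sets are needed, and 3 is optimal.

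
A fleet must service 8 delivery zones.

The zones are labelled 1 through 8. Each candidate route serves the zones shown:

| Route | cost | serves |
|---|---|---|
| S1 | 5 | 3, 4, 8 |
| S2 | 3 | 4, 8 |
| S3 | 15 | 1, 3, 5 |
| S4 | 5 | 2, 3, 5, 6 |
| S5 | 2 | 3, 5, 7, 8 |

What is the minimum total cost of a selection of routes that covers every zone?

S2, S3, S4, S5 together cover every zone (S2 ∪ S3 ∪ S4 ∪ S5 = {1, 2, 3, 4, 5, 6, 7, 8}); total cost 3 + 15 + 5 + 2 = 25.
No covering selection has total cost below 25.

25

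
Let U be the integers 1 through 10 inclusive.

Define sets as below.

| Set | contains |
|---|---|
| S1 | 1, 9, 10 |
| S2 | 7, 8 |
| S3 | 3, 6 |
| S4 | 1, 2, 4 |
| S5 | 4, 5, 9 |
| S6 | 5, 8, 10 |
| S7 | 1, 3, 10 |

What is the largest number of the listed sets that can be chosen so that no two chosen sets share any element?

3

S2, S5, S7 are pairwise disjoint (S2={7,8}; S5={4,5,9}; S7={1,3,10}).
Every remaining set overlaps one of these, and no 4 of the listed sets are pairwise disjoint, so 3 is the maximum.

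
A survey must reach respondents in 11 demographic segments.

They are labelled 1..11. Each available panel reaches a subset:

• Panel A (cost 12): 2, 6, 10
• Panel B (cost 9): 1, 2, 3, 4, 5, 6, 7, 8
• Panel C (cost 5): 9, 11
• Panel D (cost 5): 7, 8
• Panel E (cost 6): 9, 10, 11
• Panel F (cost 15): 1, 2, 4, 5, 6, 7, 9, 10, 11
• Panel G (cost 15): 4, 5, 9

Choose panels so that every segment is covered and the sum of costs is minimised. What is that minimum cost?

15

B, E together cover every segment (B ∪ E = {1, 2, 3, 4, 5, 6, 7, 8, 9, 10, 11}); total cost 9 + 6 = 15.
No covering selection has total cost below 15.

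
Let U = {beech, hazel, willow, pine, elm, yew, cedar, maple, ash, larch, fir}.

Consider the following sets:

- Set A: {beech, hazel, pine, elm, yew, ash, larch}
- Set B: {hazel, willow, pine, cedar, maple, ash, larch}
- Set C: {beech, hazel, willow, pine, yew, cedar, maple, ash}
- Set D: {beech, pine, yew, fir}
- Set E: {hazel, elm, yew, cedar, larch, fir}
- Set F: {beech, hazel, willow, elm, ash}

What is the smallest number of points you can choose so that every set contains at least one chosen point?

H = {pine, elm} meets every set (each contains at least one member of H), and |H| = 2.
No single point lies in every set, so at least 2 are needed and 2 is optimal.

2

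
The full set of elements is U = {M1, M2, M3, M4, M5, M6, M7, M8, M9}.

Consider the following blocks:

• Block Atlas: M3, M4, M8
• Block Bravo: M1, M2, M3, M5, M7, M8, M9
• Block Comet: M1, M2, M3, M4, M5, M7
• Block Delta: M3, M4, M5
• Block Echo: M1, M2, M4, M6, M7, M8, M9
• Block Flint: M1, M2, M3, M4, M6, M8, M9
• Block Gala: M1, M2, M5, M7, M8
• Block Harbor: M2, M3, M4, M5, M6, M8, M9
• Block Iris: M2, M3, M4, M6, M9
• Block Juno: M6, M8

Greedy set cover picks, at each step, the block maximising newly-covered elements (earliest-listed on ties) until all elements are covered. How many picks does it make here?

2

Greedy: pick Bravo (covers 7 new) → pick Echo (covers 2 new). Total picks: 2.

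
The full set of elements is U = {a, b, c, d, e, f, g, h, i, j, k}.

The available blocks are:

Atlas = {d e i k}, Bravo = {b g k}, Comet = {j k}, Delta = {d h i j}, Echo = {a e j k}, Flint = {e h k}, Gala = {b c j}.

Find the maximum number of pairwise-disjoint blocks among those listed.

Atlas, Gala are pairwise disjoint (Atlas={d,e,i,k}; Gala={b,c,j}).
Every remaining block overlaps one of these, and no 3 of the listed blocks are pairwise disjoint, so 2 is the maximum.

2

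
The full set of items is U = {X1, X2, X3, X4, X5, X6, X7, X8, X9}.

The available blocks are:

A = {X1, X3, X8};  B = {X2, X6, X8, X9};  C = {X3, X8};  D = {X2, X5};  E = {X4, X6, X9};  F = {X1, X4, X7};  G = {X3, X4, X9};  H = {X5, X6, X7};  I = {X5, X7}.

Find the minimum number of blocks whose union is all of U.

4

C and D and E and F together: C ∪ D ∪ E ∪ F = {X1, X2, X3, X4, X5, X6, X7, X8, X9} — every item is covered.
No 3 of the 9 blocks cover everything (all 84 combinations miss at least one item), so 4 is optimal.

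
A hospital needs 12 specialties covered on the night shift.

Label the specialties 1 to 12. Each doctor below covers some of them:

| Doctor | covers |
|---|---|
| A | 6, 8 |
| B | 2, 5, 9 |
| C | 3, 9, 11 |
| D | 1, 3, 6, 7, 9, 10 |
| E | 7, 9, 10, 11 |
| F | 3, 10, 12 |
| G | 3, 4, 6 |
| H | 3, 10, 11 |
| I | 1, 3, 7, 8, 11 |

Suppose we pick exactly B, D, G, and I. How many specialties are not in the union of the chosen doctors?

Union of B, D, G, I = {1, 2, 3, 4, 5, 6, 7, 8, 9, 10, 11}.
Not covered: 12 — 1 specialty.

1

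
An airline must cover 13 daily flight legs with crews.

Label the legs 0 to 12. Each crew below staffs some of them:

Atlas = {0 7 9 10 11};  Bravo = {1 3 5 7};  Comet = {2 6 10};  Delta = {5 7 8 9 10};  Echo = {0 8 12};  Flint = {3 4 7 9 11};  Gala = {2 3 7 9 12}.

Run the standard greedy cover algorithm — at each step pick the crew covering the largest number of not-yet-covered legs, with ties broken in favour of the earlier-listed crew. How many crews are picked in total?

Greedy: pick Atlas (covers 5 new) → pick Bravo (covers 3 new) → pick Comet (covers 2 new) → pick Echo (covers 2 new) → pick Flint (covers 1 new). Total picks: 5.
(The true minimum cover uses only 4 crews, so greedy is not optimal here.)

5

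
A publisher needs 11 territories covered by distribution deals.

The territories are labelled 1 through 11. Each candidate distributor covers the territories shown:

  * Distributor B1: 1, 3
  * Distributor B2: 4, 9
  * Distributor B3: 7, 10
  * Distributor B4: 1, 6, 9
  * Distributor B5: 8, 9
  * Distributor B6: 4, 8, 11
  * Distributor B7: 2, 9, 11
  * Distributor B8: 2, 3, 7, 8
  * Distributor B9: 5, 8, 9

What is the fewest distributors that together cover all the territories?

5

Take {B3, B4, B6, B8, B9}. Their union is {1, 2, 3, 4, 5, 6, 7, 8, 9, 10, 11}, which is all 11 territories.
No 4 of the 9 distributors cover everything (all 126 combinations miss at least one territory), so 5 is optimal.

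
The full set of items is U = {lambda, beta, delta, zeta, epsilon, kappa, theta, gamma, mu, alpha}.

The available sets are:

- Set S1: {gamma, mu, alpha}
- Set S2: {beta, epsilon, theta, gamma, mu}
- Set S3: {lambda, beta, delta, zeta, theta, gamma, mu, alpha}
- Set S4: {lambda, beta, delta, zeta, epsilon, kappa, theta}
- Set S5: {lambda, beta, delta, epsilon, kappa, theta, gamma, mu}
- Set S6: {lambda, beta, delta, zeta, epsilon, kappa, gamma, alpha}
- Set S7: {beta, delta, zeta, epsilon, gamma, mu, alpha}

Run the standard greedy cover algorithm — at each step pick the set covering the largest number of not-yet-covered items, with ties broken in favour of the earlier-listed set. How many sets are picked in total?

2

Greedy: pick S3 (covers 8 new) → pick S4 (covers 2 new). Total picks: 2.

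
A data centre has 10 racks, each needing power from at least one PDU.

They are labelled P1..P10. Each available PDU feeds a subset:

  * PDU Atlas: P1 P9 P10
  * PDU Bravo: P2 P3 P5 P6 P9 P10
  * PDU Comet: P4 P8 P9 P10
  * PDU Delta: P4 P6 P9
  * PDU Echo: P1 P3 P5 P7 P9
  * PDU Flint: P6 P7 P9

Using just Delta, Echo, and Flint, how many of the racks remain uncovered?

3

Union of Delta, Echo, Flint = {P1, P3, P4, P5, P6, P7, P9}.
Not covered: P2, P8, P10 — 3 racks.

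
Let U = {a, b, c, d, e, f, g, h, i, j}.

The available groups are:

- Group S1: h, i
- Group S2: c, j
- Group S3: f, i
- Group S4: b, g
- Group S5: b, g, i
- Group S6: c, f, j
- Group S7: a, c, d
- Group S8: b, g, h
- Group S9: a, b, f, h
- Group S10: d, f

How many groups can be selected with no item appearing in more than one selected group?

4

S1, S2, S4, S10 are pairwise disjoint (S1={h,i}; S2={c,j}; S4={b,g}; S10={d,f}).
Every remaining group overlaps one of these, and no 5 of the listed groups are pairwise disjoint, so 4 is the maximum.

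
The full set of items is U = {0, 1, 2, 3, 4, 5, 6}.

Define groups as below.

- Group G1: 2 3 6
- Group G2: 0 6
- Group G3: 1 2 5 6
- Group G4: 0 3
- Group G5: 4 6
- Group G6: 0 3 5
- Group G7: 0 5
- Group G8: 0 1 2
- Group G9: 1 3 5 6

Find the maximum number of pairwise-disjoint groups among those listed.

2

G4, G5 are pairwise disjoint (G4={0,3}; G5={4,6}).
Every remaining group overlaps one of these, and no 3 of the listed groups are pairwise disjoint, so 2 is the maximum.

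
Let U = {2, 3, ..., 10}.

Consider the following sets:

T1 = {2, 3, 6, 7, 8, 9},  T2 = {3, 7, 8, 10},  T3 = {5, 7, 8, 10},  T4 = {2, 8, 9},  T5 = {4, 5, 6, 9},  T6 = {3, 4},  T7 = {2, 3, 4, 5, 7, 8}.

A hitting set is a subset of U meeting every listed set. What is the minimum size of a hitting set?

2

Take H = {4, 8}. Each listed set contains at least one of these, so H is a hitting set of size 2.
The sets T3, T6 are pairwise disjoint, so any hitting set needs a separate element for each — at least 2. Hence 2 is optimal.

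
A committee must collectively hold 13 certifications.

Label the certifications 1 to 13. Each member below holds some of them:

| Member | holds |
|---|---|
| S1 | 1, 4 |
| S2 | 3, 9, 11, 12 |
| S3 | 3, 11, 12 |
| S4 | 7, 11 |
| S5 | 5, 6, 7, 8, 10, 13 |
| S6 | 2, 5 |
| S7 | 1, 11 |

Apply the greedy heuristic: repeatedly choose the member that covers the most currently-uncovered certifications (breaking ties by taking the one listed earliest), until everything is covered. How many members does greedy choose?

4

Greedy: pick S5 (covers 6 new) → pick S2 (covers 4 new) → pick S1 (covers 2 new) → pick S6 (covers 1 new). Total picks: 4.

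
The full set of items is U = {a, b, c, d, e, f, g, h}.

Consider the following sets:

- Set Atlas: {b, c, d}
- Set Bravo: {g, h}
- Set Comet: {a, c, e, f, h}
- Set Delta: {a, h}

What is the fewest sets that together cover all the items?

Atlas and Bravo and Comet together: Atlas ∪ Bravo ∪ Comet = {a, b, c, d, e, f, g, h} — every item is covered.
Only Atlas contains b, so Atlas is forced; the remaining 5 items need at least 2 more sets (each remaining set adds at most 4) — so at least 3 sets are needed, and 3 is optimal.

3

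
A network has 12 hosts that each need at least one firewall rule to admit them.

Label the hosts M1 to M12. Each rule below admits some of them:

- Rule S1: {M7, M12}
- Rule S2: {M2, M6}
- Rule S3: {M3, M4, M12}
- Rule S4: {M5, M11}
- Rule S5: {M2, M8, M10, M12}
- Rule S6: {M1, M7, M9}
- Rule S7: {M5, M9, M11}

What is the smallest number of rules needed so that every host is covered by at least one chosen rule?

5

S2 and S3 and S4 and S5 and S6 together: S2 ∪ S3 ∪ S4 ∪ S5 ∪ S6 = {M1, M2, M3, M4, M5, M6, M7, M8, M9, M10, M11, M12} — every host is covered.
Only S2 contains M6, so S2 is forced; the remaining 10 hosts need at least 4 more rules (each remaining rule adds at most 3) — so at least 5 rules are needed, and 5 is optimal.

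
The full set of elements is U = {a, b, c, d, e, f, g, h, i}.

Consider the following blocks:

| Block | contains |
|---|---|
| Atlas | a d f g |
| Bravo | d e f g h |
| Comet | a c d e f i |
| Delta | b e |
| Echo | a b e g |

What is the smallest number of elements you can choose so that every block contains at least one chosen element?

2

The 2 elements {e, g} hit every block.
The blocks Atlas, Delta are pairwise disjoint, so any hitting set needs a separate element for each — at least 2. Hence 2 is optimal.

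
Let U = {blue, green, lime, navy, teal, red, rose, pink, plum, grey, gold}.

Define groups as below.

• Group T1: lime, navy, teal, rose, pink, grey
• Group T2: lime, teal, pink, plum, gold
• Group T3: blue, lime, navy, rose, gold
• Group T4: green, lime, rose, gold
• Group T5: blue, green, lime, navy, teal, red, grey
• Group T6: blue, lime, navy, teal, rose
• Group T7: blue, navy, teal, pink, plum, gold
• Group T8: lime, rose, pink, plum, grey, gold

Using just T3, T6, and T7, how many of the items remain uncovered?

3

Union of T3, T6, T7 = {blue, lime, navy, teal, rose, pink, plum, gold}.
Not covered: green, red, grey — 3 items.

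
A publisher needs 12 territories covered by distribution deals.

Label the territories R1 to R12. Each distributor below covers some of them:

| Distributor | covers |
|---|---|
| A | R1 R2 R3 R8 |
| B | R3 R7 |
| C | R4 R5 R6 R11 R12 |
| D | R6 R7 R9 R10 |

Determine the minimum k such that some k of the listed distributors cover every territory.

Take {A, C, D}. Their union is {R1, R2, R3, R4, R5, R6, R7, R8, R9, R10, R11, R12}, which is all 12 territories.
Each distributor has at most 5 territories, and 2·5 = 10 < 12 — so at least 3 distributors are needed, and 3 is optimal.

3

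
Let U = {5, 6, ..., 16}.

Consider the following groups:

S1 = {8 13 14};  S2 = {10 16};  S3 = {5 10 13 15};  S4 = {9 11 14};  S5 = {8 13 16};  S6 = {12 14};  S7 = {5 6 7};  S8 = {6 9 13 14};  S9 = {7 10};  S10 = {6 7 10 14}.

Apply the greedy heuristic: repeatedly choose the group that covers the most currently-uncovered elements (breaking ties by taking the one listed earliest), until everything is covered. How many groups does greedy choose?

Greedy: pick S3 (covers 4 new) → pick S4 (covers 3 new) → pick S5 (covers 2 new) → pick S7 (covers 2 new) → pick S6 (covers 1 new). Total picks: 5.

5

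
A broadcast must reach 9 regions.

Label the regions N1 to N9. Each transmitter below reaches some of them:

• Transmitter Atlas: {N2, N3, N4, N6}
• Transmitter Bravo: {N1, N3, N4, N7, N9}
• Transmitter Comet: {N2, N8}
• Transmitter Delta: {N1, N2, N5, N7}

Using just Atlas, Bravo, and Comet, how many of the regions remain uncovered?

Union of Atlas, Bravo, Comet = {N1, N2, N3, N4, N6, N7, N8, N9}.
Not covered: N5 — 1 region.

1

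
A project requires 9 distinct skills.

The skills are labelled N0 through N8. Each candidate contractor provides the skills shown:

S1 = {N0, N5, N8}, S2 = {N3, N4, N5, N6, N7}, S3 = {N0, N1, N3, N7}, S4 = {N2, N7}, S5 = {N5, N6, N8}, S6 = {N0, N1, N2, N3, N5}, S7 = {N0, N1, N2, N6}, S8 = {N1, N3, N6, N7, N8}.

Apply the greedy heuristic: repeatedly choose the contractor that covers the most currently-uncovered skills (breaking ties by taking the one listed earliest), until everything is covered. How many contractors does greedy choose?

Greedy: pick S2 (covers 5 new) → pick S6 (covers 3 new) → pick S1 (covers 1 new). Total picks: 3.

3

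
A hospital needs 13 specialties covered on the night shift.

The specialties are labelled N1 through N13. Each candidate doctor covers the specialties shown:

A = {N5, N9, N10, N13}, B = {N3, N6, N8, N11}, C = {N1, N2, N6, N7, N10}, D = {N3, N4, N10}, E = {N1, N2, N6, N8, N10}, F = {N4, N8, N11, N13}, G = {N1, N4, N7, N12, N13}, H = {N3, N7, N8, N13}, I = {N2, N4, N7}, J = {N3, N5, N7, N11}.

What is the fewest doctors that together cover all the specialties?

4

Take {A, B, E, G}. Their union is {N1, N2, N3, N4, N5, N6, N7, N8, N9, N10, N11, N12, N13}, which is all 13 specialties.
Only A contains N9, so A is forced; the remaining 9 specialties need at least 3 more doctors (each remaining doctor adds at most 4) — so at least 4 doctors are needed, and 4 is optimal.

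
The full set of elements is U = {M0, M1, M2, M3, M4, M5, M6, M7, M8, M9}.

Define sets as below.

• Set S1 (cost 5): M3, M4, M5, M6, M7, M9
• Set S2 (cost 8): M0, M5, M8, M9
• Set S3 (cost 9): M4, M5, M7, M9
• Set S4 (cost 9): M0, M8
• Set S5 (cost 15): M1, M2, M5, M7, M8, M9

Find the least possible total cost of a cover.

S1, S2, S5 together cover every element (S1 ∪ S2 ∪ S5 = {M0, M1, M2, M3, M4, M5, M6, M7, M8, M9}); total cost 5 + 8 + 15 = 28.
No covering selection has total cost below 28.

28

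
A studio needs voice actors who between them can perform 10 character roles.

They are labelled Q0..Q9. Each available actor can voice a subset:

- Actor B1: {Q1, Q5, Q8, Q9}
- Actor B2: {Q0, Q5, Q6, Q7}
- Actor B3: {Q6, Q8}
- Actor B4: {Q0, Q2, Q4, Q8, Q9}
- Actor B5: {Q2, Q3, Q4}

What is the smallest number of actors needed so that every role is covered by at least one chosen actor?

B1 and B2 and B5 together: B1 ∪ B2 ∪ B5 = {Q0, Q1, Q2, Q3, Q4, Q5, Q6, Q7, Q8, Q9} — every role is covered.
Only B1 contains Q1, so B1 is forced; the remaining 6 roles need at least 2 more actors (each remaining actor adds at most 3) — so at least 3 actors are needed, and 3 is optimal.

3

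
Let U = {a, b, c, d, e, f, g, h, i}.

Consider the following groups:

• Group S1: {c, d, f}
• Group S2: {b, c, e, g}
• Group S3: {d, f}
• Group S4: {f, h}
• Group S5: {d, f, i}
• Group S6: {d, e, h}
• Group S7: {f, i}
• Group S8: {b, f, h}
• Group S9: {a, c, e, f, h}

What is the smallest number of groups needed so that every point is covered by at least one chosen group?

Take {S2, S5, S9}. Their union is {a, b, c, d, e, f, g, h, i}, which is all 9 points.
Only S9 contains a, so S9 is forced; the remaining 4 points need at least 2 more groups (each remaining group adds at most 2) — so at least 3 groups are needed, and 3 is optimal.

3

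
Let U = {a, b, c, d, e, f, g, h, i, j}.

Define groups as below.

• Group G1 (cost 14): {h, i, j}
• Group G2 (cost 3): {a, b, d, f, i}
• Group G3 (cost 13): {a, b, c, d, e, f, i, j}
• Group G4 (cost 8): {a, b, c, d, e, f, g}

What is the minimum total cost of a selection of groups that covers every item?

22

G1, G4 together cover every item (G1 ∪ G4 = {a, b, c, d, e, f, g, h, i, j}); total cost 14 + 8 = 22.
The greedy pick G2, G4, G1 costs 25; no covering selection beats 22.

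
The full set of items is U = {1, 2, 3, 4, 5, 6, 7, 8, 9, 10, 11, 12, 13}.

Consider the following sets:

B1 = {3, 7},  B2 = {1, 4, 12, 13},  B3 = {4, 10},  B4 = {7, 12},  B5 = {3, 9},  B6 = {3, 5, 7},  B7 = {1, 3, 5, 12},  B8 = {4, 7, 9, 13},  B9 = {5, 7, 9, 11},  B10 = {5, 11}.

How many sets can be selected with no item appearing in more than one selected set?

4

B3, B4, B5, B10 are pairwise disjoint (B3={4,10}; B4={7,12}; B5={3,9}; B10={5,11}).
Every remaining set overlaps one of these, and no 5 of the listed sets are pairwise disjoint, so 4 is the maximum.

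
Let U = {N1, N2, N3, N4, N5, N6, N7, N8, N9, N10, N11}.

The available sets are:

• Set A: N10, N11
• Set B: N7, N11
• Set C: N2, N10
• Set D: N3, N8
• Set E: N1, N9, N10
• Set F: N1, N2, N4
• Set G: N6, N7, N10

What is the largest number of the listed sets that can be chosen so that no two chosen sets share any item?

3

A, D, F are pairwise disjoint (A={N10,N11}; D={N3,N8}; F={N1,N2,N4}).
Every remaining set overlaps one of these, and no 4 of the listed sets are pairwise disjoint, so 3 is the maximum.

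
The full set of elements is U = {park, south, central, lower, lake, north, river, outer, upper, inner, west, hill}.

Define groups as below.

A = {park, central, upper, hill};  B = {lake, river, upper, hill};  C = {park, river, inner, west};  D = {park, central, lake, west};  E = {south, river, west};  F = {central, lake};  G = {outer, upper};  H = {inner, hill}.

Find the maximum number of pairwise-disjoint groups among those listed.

E, F, G, H are pairwise disjoint (E={south,river,west}; F={central,lake}; G={outer,upper}; H={inner,hill}).
Every remaining group overlaps one of these, and no 5 of the listed groups are pairwise disjoint, so 4 is the maximum.

4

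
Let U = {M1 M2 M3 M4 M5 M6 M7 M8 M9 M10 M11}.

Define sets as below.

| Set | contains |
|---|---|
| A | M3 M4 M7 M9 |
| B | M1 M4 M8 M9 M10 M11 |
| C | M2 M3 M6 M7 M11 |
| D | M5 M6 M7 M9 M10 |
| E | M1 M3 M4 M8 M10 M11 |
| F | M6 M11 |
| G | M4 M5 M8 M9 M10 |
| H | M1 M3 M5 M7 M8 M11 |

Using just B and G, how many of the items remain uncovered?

Union of B, G = {M1, M4, M5, M8, M9, M10, M11}.
Not covered: M2, M3, M6, M7 — 4 items.

4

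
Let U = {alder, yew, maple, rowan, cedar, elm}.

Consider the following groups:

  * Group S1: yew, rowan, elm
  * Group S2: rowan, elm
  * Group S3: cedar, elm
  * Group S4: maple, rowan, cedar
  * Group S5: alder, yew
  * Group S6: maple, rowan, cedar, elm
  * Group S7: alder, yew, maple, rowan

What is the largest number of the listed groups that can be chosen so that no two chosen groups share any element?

2

S2, S5 are pairwise disjoint (S2={rowan,elm}; S5={alder,yew}).
Every remaining group overlaps one of these, and no 3 of the listed groups are pairwise disjoint, so 2 is the maximum.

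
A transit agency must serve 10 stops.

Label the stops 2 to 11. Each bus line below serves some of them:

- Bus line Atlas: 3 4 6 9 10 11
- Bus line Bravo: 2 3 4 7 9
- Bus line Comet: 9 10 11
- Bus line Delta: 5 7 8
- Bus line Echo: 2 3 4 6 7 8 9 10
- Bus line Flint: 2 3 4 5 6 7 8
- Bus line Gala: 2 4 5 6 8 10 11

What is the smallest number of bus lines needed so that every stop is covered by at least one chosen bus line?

2

Comet and Flint together: Comet ∪ Flint = {2, 3, 4, 5, 6, 7, 8, 9, 10, 11} — every stop is covered.
No single bus line has all 10 stops (the largest, Echo, has 8), so 2 is optimal.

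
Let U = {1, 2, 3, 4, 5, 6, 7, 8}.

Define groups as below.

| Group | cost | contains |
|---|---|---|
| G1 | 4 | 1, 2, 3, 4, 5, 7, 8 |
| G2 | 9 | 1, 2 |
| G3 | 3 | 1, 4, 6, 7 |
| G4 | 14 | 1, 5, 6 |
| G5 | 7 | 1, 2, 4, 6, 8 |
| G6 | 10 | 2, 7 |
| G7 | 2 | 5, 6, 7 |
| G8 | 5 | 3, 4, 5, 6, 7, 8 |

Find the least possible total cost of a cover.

6

G1, G7 together cover every element (G1 ∪ G7 = {1, 2, 3, 4, 5, 6, 7, 8}); total cost 4 + 2 = 6.
No covering selection has total cost below 6.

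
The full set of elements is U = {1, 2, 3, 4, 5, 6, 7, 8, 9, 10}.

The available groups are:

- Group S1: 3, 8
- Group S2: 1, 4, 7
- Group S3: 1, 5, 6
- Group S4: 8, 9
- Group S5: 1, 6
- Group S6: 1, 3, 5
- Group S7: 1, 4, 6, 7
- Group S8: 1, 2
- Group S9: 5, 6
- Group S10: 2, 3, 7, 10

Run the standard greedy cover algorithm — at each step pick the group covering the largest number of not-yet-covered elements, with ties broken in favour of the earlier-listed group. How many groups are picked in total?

4

Greedy: pick S7 (covers 4 new) → pick S10 (covers 3 new) → pick S4 (covers 2 new) → pick S3 (covers 1 new). Total picks: 4.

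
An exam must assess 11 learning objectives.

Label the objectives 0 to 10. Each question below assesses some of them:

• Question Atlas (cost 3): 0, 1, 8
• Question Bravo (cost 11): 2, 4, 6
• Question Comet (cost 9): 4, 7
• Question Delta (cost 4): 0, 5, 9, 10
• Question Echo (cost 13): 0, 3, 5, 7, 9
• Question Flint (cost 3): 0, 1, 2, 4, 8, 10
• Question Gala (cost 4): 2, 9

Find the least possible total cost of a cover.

27

Bravo, Echo, Flint together cover every objective (Bravo ∪ Echo ∪ Flint = {0, 1, 2, 3, 4, 5, 6, 7, 8, 9, 10}); total cost 11 + 13 + 3 = 27.
The greedy pick Flint, Delta, Echo, Bravo costs 31; no covering selection beats 27.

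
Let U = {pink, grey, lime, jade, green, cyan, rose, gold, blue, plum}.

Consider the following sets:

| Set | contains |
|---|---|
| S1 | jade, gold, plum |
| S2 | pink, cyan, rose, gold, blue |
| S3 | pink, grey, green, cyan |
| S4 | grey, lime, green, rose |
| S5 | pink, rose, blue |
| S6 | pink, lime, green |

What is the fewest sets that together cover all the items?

3

S1, S2, and S4 cover everything between them: the union {pink, grey, lime, jade, green, cyan, rose, gold, blue, plum} is all of U.
Only S1 contains jade, so S1 is forced; the remaining 7 items need at least 2 more sets (each remaining set adds at most 4) — so at least 3 sets are needed, and 3 is optimal.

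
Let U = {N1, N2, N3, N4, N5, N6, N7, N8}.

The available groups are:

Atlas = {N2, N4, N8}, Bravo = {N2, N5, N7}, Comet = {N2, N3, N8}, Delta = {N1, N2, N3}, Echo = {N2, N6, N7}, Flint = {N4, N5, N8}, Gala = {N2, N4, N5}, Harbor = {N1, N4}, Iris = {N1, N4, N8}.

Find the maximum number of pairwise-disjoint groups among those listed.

Bravo, Iris are pairwise disjoint (Bravo={N2,N5,N7}; Iris={N1,N4,N8}).
Every remaining group overlaps one of these, and no 3 of the listed groups are pairwise disjoint, so 2 is the maximum.

2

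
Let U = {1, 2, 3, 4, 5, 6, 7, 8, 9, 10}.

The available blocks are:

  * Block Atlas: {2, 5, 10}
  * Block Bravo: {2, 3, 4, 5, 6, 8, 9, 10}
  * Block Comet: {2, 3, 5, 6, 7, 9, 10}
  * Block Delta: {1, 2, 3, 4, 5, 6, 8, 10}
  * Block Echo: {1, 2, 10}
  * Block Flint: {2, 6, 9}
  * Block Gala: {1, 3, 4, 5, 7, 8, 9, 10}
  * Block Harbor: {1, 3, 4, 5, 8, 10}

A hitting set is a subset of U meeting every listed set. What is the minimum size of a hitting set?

H = {2, 10} meets every block (each contains at least one member of H), and |H| = 2.
The blocks Flint, Harbor are pairwise disjoint, so any hitting set needs a separate item for each — at least 2. Hence 2 is optimal.

2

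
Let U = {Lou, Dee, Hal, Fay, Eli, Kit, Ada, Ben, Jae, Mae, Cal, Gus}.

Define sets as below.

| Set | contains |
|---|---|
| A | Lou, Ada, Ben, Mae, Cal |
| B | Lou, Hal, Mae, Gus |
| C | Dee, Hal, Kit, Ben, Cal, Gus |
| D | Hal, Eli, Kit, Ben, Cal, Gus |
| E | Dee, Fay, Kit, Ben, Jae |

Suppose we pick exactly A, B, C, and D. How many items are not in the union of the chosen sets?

Union of A, B, C, D = {Lou, Dee, Hal, Eli, Kit, Ada, Ben, Mae, Cal, Gus}.
Not covered: Fay, Jae — 2 items.

2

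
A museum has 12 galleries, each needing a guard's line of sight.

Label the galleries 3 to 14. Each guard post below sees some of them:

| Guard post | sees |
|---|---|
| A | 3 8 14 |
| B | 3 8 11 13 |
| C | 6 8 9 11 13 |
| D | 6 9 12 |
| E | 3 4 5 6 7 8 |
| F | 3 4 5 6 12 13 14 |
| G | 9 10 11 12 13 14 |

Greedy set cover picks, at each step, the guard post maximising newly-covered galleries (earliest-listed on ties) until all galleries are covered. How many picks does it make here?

4

Greedy: pick F (covers 7 new) → pick C (covers 3 new) → pick E (covers 1 new) → pick G (covers 1 new). Total picks: 4.
(The true minimum cover uses only 2 guard posts, so greedy is not optimal here.)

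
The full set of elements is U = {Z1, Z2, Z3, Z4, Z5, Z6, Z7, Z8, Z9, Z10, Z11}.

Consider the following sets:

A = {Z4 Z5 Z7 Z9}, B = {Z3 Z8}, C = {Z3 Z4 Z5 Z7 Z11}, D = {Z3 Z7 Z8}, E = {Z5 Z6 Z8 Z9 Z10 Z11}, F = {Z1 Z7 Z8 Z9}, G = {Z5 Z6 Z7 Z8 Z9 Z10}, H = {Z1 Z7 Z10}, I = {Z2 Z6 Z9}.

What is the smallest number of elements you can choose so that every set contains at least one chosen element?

3

Take T = {Z3, Z7, Z9}. Each listed set contains at least one of these, so T is a hitting set of size 3.
The sets B, H, I are pairwise disjoint, so any hitting set needs a separate element for each — at least 3. Hence 3 is optimal.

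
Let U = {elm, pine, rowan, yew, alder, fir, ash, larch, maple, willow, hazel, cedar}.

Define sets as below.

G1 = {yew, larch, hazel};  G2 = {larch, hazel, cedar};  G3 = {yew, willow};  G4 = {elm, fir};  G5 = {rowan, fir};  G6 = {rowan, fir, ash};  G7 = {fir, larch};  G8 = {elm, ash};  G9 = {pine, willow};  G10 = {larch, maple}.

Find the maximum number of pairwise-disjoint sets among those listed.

4

G2, G5, G8, G9 are pairwise disjoint (G2={larch,hazel,cedar}; G5={rowan,fir}; G8={elm,ash}; G9={pine,willow}).
Every remaining set overlaps one of these, and no 5 of the listed sets are pairwise disjoint, so 4 is the maximum.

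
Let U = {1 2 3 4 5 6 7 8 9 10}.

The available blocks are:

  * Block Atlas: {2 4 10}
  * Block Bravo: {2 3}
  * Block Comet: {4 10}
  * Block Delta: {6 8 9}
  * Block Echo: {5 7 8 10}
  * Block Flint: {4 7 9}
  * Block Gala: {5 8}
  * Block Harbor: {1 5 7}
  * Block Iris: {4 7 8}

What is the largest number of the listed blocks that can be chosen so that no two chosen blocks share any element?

Bravo, Comet, Delta, Harbor are pairwise disjoint (Bravo={2,3}; Comet={4,10}; Delta={6,8,9}; Harbor={1,5,7}).
Every remaining block overlaps one of these, and no 5 of the listed blocks are pairwise disjoint, so 4 is the maximum.

4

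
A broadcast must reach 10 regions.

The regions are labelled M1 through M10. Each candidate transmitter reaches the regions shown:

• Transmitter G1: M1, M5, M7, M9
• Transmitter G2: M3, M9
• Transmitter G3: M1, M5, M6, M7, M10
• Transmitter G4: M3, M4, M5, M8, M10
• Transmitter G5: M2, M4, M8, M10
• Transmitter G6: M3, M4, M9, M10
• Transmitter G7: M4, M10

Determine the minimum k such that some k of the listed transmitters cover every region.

Take {G2, G3, G5}. Their union is {M1, M2, M3, M4, M5, M6, M7, M8, M9, M10}, which is all 10 regions.
Only G5 contains M2, so G5 is forced; the remaining 6 regions need at least 2 more transmitters (each remaining transmitter adds at most 4) — so at least 3 transmitters are needed, and 3 is optimal.

3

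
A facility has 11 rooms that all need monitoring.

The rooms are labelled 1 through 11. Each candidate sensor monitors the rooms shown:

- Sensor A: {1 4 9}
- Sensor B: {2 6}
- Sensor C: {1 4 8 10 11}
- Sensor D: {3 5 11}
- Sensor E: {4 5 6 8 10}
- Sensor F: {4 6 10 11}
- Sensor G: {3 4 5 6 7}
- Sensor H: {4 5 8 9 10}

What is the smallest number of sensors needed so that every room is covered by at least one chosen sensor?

4

A and B and C and G together: A ∪ B ∪ C ∪ G = {1, 2, 3, 4, 5, 6, 7, 8, 9, 10, 11} — every room is covered.
No 3 of the 8 sensors cover everything (all 56 combinations miss at least one room), so 4 is optimal.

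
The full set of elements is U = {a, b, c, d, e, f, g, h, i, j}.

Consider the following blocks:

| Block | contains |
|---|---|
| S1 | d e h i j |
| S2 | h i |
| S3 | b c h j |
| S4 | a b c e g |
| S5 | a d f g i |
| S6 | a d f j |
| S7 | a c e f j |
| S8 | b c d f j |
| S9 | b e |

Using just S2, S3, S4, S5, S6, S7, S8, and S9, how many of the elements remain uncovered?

Union of S2, S3, S4, S5, S6, S7, S8, S9 = {a, b, c, d, e, f, g, h, i, j} — that's every element, so 0 are uncovered.

0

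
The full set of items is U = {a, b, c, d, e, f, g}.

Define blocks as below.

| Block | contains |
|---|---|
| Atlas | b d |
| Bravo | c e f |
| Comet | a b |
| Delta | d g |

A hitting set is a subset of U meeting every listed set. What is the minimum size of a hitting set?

3

H = {a, d, e} meets every block (each contains at least one member of H), and |H| = 3.
The blocks Bravo, Comet, Delta are pairwise disjoint, so any hitting set needs a separate item for each — at least 3. Hence 3 is optimal.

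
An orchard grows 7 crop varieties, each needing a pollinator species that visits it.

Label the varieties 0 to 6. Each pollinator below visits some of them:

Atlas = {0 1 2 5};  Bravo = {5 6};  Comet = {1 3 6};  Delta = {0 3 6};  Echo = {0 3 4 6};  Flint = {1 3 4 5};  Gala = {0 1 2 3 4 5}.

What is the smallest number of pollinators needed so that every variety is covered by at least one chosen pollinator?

2

Comet and Gala together: Comet ∪ Gala = {0, 1, 2, 3, 4, 5, 6} — every variety is covered.
No single pollinator has all 7 varieties (the largest, Gala, has 6), so 2 is optimal.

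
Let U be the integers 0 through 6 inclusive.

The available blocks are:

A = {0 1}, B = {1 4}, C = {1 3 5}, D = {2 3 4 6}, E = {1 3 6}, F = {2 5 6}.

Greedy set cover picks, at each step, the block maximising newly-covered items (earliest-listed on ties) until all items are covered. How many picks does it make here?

3

Greedy: pick D (covers 4 new) → pick A (covers 2 new) → pick C (covers 1 new). Total picks: 3.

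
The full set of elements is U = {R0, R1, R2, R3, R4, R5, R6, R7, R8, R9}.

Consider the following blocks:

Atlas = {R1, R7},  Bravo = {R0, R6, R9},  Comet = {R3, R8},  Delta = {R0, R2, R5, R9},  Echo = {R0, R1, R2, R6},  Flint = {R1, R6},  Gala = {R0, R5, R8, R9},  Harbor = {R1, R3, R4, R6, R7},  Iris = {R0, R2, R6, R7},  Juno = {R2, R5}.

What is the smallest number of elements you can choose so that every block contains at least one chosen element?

4

Take H = {R0, R1, R2, R8}. Each listed block contains at least one of these, so H is a hitting set of size 4.
The blocks Atlas, Bravo, Comet, Juno are pairwise disjoint, so any hitting set needs a separate element for each — at least 4. Hence 4 is optimal.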